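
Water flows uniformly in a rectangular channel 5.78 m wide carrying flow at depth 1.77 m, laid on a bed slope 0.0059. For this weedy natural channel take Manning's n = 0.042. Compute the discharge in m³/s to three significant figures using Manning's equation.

A = b·y = 5.78 × 1.77 = 10.23 m²
P = b + 2y = 5.78 + 2×1.77 = 9.320 m
R = A/P = 10.23/9.320 = 1.098 m
Q = (1/n)·A·R^(2/3)·S^(1/2) = (1/0.042) × 10.23 × 1.098^(2/3) × 0.0059^(1/2) = 19.91 m³/s

19.9 m³/s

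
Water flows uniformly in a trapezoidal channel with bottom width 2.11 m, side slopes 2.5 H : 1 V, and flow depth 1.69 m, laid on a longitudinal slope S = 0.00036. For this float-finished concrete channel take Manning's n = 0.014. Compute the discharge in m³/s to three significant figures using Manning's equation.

A = (b + z·y)·y = (2.11 + 2.5×1.69)×1.69 = 10.71 m²
P = b + 2y√(1+z²) = 2.11 + 2×1.69×√(1+2.5²) = 11.21 m
R = A/P = 10.71/11.21 = 0.9550 m
Q = (1/n)·A·R^(2/3)·S^(1/2) = (1/0.014) × 10.71 × 0.9550^(2/3) × 0.00036^(1/2) = 14.07 m³/s

14.1 m³/s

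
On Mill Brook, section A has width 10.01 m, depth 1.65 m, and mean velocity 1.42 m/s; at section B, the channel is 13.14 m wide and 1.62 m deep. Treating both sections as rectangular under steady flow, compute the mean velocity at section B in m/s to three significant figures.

1.10 m/s

Q = A₁V₁ = (10.01×1.65) × 1.42 = 23.45 m³/s
A₂ = 13.14 × 1.62 = 21.29 m²
V₂ = Q/A₂ = 23.45/21.29 = 1.102 m/s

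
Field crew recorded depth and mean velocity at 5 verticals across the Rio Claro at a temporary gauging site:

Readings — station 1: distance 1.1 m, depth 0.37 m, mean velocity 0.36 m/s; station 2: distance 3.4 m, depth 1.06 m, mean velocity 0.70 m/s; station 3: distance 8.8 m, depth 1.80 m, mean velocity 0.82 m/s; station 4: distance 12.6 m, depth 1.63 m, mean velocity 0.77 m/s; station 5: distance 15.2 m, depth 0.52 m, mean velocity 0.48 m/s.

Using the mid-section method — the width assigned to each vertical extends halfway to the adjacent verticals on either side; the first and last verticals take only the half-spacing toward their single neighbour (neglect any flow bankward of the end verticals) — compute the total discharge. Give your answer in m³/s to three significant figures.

w_1 = (3.4 − 1.1)/2 = 1.15 m; q_1 = 0.36 × 0.37 × 1.15 = 0.1532 m³/s
w_2 = (8.8 − 1.1)/2 = 3.85 m; q_2 = 0.70 × 1.06 × 3.85 = 2.857 m³/s
w_3 = (12.6 − 3.4)/2 = 4.6 m; q_3 = 0.82 × 1.80 × 4.6 = 6.790 m³/s
w_4 = (15.2 − 8.8)/2 = 3.2 m; q_4 = 0.77 × 1.63 × 3.2 = 4.016 m³/s
w_5 = (15.2 − 12.6)/2 = 1.3 m; q_5 = 0.48 × 0.52 × 1.3 = 0.3245 m³/s
Q = Σ qᵢ = 14.14 m³/s

14.1 m³/s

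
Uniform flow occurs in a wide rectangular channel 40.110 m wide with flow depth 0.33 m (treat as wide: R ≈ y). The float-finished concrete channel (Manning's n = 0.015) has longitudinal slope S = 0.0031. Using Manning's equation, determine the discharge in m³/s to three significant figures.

A = b·y = 40.110 × 0.33 = 13.24 m²
Wide channel: R ≈ y = 0.33 m
Q = (1/n)·A·R^(2/3)·S^(1/2) = (1/0.015) × 13.24 × 0.3300^(2/3) × 0.0031^(1/2) = 23.46 m³/s

23.5 m³/s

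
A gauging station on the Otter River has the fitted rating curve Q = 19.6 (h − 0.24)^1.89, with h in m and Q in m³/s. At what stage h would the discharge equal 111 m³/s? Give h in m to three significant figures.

h − h₀ = (Q/C)^(1/b) = (111/19.6)^(1/1.89) = 2.503 m
h = 0.24 + 2.503 = 2.743 m

2.74 m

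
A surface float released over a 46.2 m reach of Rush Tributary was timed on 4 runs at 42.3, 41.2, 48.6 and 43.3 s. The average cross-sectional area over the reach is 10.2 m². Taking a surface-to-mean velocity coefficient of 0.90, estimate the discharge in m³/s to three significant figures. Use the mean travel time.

9.67 m³/s

t̄ = (42.3 + 41.2 + 48.6 + 43.3) / 4 = 43.85 s
v_surface = L / t̄ = 46.2 / 43.85 = 1.054 m/s
v_mean = 0.90 × 1.054 = 0.9482 m/s
Q = A × v_mean = 10.2 × 0.9482 = 9.672 m³/s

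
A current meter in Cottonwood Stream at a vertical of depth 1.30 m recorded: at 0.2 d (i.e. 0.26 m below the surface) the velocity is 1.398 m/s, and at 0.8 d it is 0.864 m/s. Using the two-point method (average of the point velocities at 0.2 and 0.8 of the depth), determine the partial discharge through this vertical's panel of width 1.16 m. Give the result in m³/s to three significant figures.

1.71 m³/s

v̄ = (1.398 + 0.864) / 2 = 1.131 m/s
q = v̄ × d × w = 1.131 × 1.30 × 1.16 = 1.706 m³/s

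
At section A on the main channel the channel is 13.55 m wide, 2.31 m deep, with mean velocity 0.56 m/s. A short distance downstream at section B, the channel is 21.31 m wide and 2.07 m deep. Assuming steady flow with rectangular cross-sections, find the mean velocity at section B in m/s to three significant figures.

Q = A₁V₁ = (13.55×2.31) × 0.56 = 17.53 m³/s
A₂ = 21.31 × 2.07 = 44.11 m²
V₂ = Q/A₂ = 17.53/44.11 = 0.3974 m/s

0.397 m/s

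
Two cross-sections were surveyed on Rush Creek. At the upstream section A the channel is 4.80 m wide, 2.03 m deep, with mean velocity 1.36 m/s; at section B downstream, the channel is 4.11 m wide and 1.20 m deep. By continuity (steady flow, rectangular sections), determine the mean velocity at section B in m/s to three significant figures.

2.69 m/s

Q = A₁V₁ = (4.80×2.03) × 1.36 = 13.25 m³/s
A₂ = 4.11 × 1.20 = 4.932 m²
V₂ = Q/A₂ = 13.25/4.932 = 2.687 m/s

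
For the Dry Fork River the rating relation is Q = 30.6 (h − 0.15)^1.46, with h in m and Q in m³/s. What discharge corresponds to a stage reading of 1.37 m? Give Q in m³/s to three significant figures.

40.9 m³/s

Q = 30.6 × (1.37 − 0.15)^1.46 = 30.6 × 1.22^1.46 = 40.91 m³/s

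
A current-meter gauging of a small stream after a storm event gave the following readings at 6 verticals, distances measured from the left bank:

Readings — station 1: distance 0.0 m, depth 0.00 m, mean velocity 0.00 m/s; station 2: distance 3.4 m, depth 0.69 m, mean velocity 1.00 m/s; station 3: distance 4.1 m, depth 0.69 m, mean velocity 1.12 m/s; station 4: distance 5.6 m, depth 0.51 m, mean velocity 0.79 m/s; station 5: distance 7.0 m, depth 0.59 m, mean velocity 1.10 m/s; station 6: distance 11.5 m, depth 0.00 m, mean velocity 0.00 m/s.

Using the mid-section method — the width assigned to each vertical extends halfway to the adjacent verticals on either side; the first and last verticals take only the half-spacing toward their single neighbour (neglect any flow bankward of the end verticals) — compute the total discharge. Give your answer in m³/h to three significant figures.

w_2 = (4.1 − 0.0)/2 = 2.05 m; q_2 = 1.00 × 0.69 × 2.05 = 1.415 m³/s
w_3 = (5.6 − 3.4)/2 = 1.1 m; q_3 = 1.12 × 0.69 × 1.1 = 0.8501 m³/s
w_4 = (7.0 − 4.1)/2 = 1.45 m; q_4 = 0.79 × 0.51 × 1.45 = 0.5842 m³/s
w_5 = (11.5 − 5.6)/2 = 2.95 m; q_5 = 1.10 × 0.59 × 2.95 = 1.915 m³/s
Stations 1, 6 contribute zero (depth or velocity is 0).
Q = Σ qᵢ = 4.763 m³/s
= 4.763 × 3600 = 17150 m³/h

17100 m³/h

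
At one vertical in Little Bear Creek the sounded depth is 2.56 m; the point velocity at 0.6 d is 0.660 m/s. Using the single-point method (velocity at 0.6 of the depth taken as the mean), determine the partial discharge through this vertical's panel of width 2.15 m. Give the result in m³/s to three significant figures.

3.63 m³/s

v̄ = v₀.₆ = 0.660 m/s
q = v̄ × d × w = 0.6600 × 2.56 × 2.15 = 3.633 m³/s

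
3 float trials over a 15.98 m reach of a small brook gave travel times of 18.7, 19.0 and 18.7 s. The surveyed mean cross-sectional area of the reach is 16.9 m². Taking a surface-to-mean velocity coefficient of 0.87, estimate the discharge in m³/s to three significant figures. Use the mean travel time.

12.5 m³/s

t̄ = (18.7 + 19.0 + 18.7) / 3 = 18.8 s
v_surface = L / t̄ = 15.98 / 18.8 = 0.8500 m/s
v_mean = 0.87 × 0.8500 = 0.7395 m/s
Q = A × v_mean = 16.9 × 0.7395 = 12.50 m³/s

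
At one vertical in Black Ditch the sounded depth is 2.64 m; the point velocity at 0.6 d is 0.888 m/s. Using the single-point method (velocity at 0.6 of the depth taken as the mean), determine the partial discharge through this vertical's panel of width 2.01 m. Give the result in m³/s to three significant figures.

v̄ = v₀.₆ = 0.888 m/s
q = v̄ × d × w = 0.8880 × 2.64 × 2.01 = 4.712 m³/s

4.71 m³/s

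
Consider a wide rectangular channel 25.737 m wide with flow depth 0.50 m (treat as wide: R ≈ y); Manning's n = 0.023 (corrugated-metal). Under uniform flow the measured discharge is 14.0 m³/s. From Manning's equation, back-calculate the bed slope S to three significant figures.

A = b·y = 25.737 × 0.50 = 12.87 m²
Wide channel: R ≈ y = 0.50 m
S = (Q·n / (1·A·R^(2/3)))² = (14.0×0.023 / (1×12.87×0.6300))² = 0.001578

0.00158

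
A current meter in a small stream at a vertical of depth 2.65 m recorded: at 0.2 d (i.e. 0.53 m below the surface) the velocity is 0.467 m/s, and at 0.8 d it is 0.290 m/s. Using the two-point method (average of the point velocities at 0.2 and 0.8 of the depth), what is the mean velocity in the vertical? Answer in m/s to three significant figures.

v̄ = (0.467 + 0.290) / 2 = 0.3785 m/s

0.379 m/s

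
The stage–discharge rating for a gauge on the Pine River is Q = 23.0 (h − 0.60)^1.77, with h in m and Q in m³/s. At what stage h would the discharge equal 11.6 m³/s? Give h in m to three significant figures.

h − h₀ = (Q/C)^(1/b) = (11.6/23.0)^(1/1.77) = 0.6793 m
h = 0.60 + 0.6793 = 1.279 m

1.28 m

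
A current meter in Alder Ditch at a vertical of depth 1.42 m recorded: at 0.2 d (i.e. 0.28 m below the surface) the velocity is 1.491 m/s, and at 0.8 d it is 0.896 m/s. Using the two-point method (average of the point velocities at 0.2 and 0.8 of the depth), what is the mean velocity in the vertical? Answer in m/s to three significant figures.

v̄ = (1.491 + 0.896) / 2 = 1.194 m/s

1.19 m/s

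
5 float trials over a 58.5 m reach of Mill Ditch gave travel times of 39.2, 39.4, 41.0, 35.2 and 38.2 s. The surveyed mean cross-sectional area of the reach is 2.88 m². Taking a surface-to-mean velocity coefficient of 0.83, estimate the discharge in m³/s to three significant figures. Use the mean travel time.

t̄ = (39.2 + 39.4 + 41.0 + 35.2 + 38.2) / 5 = 38.6 s
v_surface = L / t̄ = 58.5 / 38.6 = 1.516 m/s
v_mean = 0.83 × 1.516 = 1.258 m/s
Q = A × v_mean = 2.88 × 1.258 = 3.623 m³/s

3.62 m³/s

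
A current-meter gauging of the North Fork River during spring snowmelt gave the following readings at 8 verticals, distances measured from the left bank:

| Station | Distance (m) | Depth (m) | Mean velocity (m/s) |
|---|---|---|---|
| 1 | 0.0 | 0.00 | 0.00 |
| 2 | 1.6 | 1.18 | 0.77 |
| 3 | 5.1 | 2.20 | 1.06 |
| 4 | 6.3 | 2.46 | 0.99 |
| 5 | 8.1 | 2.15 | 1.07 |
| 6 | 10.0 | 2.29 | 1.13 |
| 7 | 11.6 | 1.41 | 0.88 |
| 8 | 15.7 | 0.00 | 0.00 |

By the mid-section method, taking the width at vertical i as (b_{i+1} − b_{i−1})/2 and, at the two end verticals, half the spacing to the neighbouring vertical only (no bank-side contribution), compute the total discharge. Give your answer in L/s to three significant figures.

23800 L/s

w_2 = (5.1 − 0.0)/2 = 2.55 m; q_2 = 0.77 × 1.18 × 2.55 = 2.317 m³/s
w_3 = (6.3 − 1.6)/2 = 2.35 m; q_3 = 1.06 × 2.20 × 2.35 = 5.480 m³/s
w_4 = (8.1 − 5.1)/2 = 1.5 m; q_4 = 0.99 × 2.46 × 1.5 = 3.653 m³/s
w_5 = (10.0 − 6.3)/2 = 1.85 m; q_5 = 1.07 × 2.15 × 1.85 = 4.256 m³/s
w_6 = (11.6 − 8.1)/2 = 1.75 m; q_6 = 1.13 × 2.29 × 1.75 = 4.528 m³/s
w_7 = (15.7 − 10.0)/2 = 2.85 m; q_7 = 0.88 × 1.41 × 2.85 = 3.536 m³/s
Stations 1, 8 contribute zero (depth or velocity is 0).
Q = Σ qᵢ = 23.77 m³/s
= 23.77 × 1000 = 23770 L/s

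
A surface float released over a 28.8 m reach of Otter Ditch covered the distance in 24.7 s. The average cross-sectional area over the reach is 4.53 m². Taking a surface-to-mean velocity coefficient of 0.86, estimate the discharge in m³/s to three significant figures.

4.54 m³/s

v_surface = L / t̄ = 28.8 / 24.7 = 1.166 m/s
v_mean = 0.86 × 1.166 = 1.003 m/s
Q = A × v_mean = 4.53 × 1.003 = 4.542 m³/s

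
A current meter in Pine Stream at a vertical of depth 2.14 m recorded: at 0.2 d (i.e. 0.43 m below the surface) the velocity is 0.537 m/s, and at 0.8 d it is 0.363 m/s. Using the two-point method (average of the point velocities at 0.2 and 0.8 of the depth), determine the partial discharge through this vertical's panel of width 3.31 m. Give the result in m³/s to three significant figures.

v̄ = (0.537 + 0.363) / 2 = 0.4500 m/s
q = v̄ × d × w = 0.4500 × 2.14 × 3.31 = 3.188 m³/s

3.19 m³/s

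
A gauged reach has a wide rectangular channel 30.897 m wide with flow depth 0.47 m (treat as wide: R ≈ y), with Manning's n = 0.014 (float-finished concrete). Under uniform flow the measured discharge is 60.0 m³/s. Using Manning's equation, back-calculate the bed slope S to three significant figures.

0.00916

A = b·y = 30.897 × 0.47 = 14.52 m²
Wide channel: R ≈ y = 0.47 m
S = (Q·n / (1·A·R^(2/3)))² = (60.0×0.014 / (1×14.52×0.6045))² = 0.009157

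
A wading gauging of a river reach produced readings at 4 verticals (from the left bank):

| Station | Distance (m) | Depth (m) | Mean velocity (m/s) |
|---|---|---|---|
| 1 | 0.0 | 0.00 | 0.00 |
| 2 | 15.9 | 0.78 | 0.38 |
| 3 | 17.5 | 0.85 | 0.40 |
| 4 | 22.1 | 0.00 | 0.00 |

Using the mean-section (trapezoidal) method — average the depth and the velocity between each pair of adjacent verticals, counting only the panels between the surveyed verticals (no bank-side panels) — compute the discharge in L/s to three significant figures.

Panel 1-2: Δb = 15.9 m, d̄ = (0.00+0.78)/2 = 0.39, v̄ = (0.00+0.38)/2 = 0.19 → q = 15.9×0.39×0.19 = 1.178 m³/s
Panel 2-3: Δb = 1.6 m, d̄ = (0.78+0.85)/2 = 0.815, v̄ = (0.38+0.40)/2 = 0.39 → q = 1.6×0.815×0.39 = 0.5086 m³/s
Panel 3-4: Δb = 4.6 m, d̄ = (0.85+0.00)/2 = 0.425, v̄ = (0.40+0.00)/2 = 0.2 → q = 4.6×0.425×0.2 = 0.3910 m³/s
Q = Σ q = 2.078 m³/s
= 2.078 × 1000 = 2078 L/s

2080 L/s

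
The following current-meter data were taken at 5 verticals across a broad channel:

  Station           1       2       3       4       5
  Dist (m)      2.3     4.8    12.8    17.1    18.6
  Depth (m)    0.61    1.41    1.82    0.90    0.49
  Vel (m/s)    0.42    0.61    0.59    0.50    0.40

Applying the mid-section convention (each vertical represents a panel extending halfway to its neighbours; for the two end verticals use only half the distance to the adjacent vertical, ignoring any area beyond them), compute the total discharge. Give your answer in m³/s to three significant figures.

w_1 = (4.8 − 2.3)/2 = 1.25 m; q_1 = 0.42 × 0.61 × 1.25 = 0.3203 m³/s
w_2 = (12.8 − 2.3)/2 = 5.25 m; q_2 = 0.61 × 1.41 × 5.25 = 4.516 m³/s
w_3 = (17.1 − 4.8)/2 = 6.15 m; q_3 = 0.59 × 1.82 × 6.15 = 6.604 m³/s
w_4 = (18.6 − 12.8)/2 = 2.9 m; q_4 = 0.50 × 0.90 × 2.9 = 1.305 m³/s
w_5 = (18.6 − 17.1)/2 = 0.75 m; q_5 = 0.40 × 0.49 × 0.75 = 0.1470 m³/s
Q = Σ qᵢ = 12.89 m³/s

12.9 m³/s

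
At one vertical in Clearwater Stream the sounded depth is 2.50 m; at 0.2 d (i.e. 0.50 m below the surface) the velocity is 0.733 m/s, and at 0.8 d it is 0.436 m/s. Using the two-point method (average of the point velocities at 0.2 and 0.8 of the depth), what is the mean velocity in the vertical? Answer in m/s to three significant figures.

0.585 m/s

v̄ = (0.733 + 0.436) / 2 = 0.5845 m/s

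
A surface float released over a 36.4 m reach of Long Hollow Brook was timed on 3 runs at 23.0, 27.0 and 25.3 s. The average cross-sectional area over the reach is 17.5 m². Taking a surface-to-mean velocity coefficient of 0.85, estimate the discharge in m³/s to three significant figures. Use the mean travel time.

21.6 m³/s

t̄ = (23.0 + 27.0 + 25.3) / 3 = 25.1 s
v_surface = L / t̄ = 36.4 / 25.1 = 1.450 m/s
v_mean = 0.85 × 1.450 = 1.233 m/s
Q = A × v_mean = 17.5 × 1.233 = 21.57 m³/s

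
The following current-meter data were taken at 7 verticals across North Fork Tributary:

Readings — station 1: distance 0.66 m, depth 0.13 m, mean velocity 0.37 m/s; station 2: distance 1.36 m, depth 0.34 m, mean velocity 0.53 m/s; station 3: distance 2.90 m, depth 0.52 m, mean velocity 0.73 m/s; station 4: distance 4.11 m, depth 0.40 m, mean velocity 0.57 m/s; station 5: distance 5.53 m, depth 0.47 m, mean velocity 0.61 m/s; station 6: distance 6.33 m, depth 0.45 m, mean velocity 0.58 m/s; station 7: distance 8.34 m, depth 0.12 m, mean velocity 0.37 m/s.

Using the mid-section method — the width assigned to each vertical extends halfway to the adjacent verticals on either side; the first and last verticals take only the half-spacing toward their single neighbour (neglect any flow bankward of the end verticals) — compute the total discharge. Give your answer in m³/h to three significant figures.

w_1 = (1.36 − 0.66)/2 = 0.35 m; q_1 = 0.37 × 0.13 × 0.35 = 0.01684 m³/s
w_2 = (2.90 − 0.66)/2 = 1.12 m; q_2 = 0.53 × 0.34 × 1.12 = 0.2018 m³/s
w_3 = (4.11 − 1.36)/2 = 1.375 m; q_3 = 0.73 × 0.52 × 1.375 = 0.5220 m³/s
w_4 = (5.53 − 2.90)/2 = 1.315 m; q_4 = 0.57 × 0.40 × 1.315 = 0.2998 m³/s
w_5 = (6.33 − 4.11)/2 = 1.11 m; q_5 = 0.61 × 0.47 × 1.11 = 0.3182 m³/s
w_6 = (8.34 − 5.53)/2 = 1.405 m; q_6 = 0.58 × 0.45 × 1.405 = 0.3667 m³/s
w_7 = (8.34 − 6.33)/2 = 1.005 m; q_7 = 0.37 × 0.12 × 1.005 = 0.04462 m³/s
Q = Σ qᵢ = 1.770 m³/s
= 1.770 × 3600 = 6372 m³/h

6370 m³/h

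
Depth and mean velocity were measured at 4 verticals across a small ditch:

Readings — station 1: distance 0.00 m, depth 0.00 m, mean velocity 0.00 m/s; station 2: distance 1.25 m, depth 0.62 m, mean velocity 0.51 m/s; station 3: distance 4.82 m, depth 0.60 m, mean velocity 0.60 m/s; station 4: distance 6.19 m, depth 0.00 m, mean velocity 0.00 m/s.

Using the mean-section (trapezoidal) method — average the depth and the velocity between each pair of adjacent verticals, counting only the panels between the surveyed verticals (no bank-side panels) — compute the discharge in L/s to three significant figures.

Panel 1-2: Δb = 1.25 m, d̄ = (0.00+0.62)/2 = 0.31, v̄ = (0.00+0.51)/2 = 0.255 → q = 1.25×0.31×0.255 = 0.09881 m³/s
Panel 2-3: Δb = 3.57 m, d̄ = (0.62+0.60)/2 = 0.61, v̄ = (0.51+0.60)/2 = 0.555 → q = 3.57×0.61×0.555 = 1.209 m³/s
Panel 3-4: Δb = 1.37 m, d̄ = (0.60+0.00)/2 = 0.3, v̄ = (0.60+0.00)/2 = 0.3 → q = 1.37×0.3×0.3 = 0.1233 m³/s
Q = Σ q = 1.431 m³/s
= 1.431 × 1000 = 1431 L/s

1430 L/s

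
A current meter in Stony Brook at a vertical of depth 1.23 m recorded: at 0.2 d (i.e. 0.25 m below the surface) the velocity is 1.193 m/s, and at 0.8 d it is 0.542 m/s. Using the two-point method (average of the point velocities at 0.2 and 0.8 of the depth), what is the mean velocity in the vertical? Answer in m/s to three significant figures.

v̄ = (1.193 + 0.542) / 2 = 0.8675 m/s

0.868 m/s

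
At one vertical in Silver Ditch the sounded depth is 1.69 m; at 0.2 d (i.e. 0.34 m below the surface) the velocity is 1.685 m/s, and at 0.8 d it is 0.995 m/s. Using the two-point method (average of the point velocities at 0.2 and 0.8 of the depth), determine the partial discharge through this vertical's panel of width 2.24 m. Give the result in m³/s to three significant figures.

5.07 m³/s

v̄ = (1.685 + 0.995) / 2 = 1.340 m/s
q = v̄ × d × w = 1.340 × 1.69 × 2.24 = 5.073 m³/s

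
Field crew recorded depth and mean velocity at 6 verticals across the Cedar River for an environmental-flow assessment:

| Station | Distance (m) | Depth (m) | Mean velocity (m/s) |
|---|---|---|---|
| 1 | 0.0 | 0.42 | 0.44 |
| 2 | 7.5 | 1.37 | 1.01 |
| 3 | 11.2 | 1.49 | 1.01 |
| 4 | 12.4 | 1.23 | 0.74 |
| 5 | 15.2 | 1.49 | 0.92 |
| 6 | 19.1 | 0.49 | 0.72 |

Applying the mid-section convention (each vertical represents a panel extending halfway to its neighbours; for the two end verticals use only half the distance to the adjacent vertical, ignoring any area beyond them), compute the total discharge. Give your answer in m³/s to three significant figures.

19.2 m³/s

w_1 = (7.5 − 0.0)/2 = 3.75 m; q_1 = 0.44 × 0.42 × 3.75 = 0.6930 m³/s
w_2 = (11.2 − 0.0)/2 = 5.6 m; q_2 = 1.01 × 1.37 × 5.6 = 7.749 m³/s
w_3 = (12.4 − 7.5)/2 = 2.45 m; q_3 = 1.01 × 1.49 × 2.45 = 3.687 m³/s
w_4 = (15.2 − 11.2)/2 = 2 m; q_4 = 0.74 × 1.23 × 2 = 1.820 m³/s
w_5 = (19.1 − 12.4)/2 = 3.35 m; q_5 = 0.92 × 1.49 × 3.35 = 4.592 m³/s
w_6 = (19.1 − 15.2)/2 = 1.95 m; q_6 = 0.72 × 0.49 × 1.95 = 0.6880 m³/s
Q = Σ qᵢ = 19.23 m³/s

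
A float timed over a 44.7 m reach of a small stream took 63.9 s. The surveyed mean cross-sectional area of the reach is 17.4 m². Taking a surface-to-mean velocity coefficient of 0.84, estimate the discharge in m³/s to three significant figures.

v_surface = L / t̄ = 44.7 / 63.9 = 0.6995 m/s
v_mean = 0.84 × 0.6995 = 0.5876 m/s
Q = A × v_mean = 17.4 × 0.5876 = 10.22 m³/s

10.2 m³/s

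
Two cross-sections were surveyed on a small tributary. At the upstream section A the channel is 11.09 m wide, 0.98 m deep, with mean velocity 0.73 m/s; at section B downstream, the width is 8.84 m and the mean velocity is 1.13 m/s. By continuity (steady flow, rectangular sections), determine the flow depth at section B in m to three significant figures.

0.794 m

Q = A₁V₁ = (11.09×0.98) × 0.73 = 7.934 m³/s
d₂ = Q/(b₂ V₂) = 7.934/(8.84×1.13) = 0.7942 m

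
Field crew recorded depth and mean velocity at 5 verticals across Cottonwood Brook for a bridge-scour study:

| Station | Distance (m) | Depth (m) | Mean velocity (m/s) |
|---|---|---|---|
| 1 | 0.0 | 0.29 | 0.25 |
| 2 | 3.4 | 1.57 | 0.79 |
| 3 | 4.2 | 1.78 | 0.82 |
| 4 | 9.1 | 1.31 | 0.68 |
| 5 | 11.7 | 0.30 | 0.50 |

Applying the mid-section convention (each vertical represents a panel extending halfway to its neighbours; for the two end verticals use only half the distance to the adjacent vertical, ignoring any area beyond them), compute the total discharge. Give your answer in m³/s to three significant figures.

w_1 = (3.4 − 0.0)/2 = 1.7 m; q_1 = 0.25 × 0.29 × 1.7 = 0.1233 m³/s
w_2 = (4.2 − 0.0)/2 = 2.1 m; q_2 = 0.79 × 1.57 × 2.1 = 2.605 m³/s
w_3 = (9.1 − 3.4)/2 = 2.85 m; q_3 = 0.82 × 1.78 × 2.85 = 4.160 m³/s
w_4 = (11.7 − 4.2)/2 = 3.75 m; q_4 = 0.68 × 1.31 × 3.75 = 3.341 m³/s
w_5 = (11.7 − 9.1)/2 = 1.3 m; q_5 = 0.50 × 0.30 × 1.3 = 0.1950 m³/s
Q = Σ qᵢ = 10.42 m³/s

10.4 m³/s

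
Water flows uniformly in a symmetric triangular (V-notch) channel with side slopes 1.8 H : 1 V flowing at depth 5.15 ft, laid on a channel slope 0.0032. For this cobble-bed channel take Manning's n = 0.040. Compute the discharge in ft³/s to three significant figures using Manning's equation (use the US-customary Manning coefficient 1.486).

172 ft³/s

A = z·y² = 1.8×5.15² = 47.74 ft²
P = 2y√(1+z²) = 2×5.15×√(1+1.8²) = 21.21 ft
R = A/P = 47.74/21.21 = 2.251 ft
Q = (1.486/n)·A·R^(2/3)·S^(1/2) = (1.486/0.040) × 47.74 × 2.251^(2/3) × 0.0032^(1/2) = 172.3 ft³/s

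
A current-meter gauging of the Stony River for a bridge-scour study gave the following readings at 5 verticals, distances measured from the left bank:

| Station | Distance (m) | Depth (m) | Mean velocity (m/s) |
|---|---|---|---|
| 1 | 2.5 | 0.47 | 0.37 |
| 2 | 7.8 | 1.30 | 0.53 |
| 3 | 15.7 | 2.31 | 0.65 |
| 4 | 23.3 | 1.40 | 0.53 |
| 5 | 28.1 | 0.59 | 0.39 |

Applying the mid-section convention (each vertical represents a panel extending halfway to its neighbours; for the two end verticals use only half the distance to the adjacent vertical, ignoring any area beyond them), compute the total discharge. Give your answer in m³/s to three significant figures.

w_1 = (7.8 − 2.5)/2 = 2.65 m; q_1 = 0.37 × 0.47 × 2.65 = 0.4608 m³/s
w_2 = (15.7 − 2.5)/2 = 6.6 m; q_2 = 0.53 × 1.30 × 6.6 = 4.547 m³/s
w_3 = (23.3 − 7.8)/2 = 7.75 m; q_3 = 0.65 × 2.31 × 7.75 = 11.64 m³/s
w_4 = (28.1 − 15.7)/2 = 6.2 m; q_4 = 0.53 × 1.40 × 6.2 = 4.600 m³/s
w_5 = (28.1 − 23.3)/2 = 2.4 m; q_5 = 0.39 × 0.59 × 2.4 = 0.5522 m³/s
Q = Σ qᵢ = 21.80 m³/s

21.8 m³/s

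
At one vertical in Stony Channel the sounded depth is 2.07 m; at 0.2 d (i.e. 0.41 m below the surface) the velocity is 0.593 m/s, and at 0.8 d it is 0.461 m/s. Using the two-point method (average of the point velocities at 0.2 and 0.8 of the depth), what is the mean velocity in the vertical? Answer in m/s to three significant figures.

0.527 m/s

v̄ = (0.593 + 0.461) / 2 = 0.5270 m/s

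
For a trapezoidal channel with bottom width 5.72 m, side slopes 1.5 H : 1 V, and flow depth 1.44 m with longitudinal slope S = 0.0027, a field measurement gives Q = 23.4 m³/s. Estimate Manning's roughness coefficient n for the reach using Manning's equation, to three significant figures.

A = (b + z·y)·y = (5.72 + 1.5×1.44)×1.44 = 11.35 m²
P = b + 2y√(1+z²) = 5.72 + 2×1.44×√(1+1.5²) = 10.91 m
R = A/P = 11.35/10.91 = 1.040 m
n = (1/Q)·A·R^(2/3)·S^(1/2) = (1/23.4) × 11.35 × 1.026 × 0.05196 = 0.02586

0.0259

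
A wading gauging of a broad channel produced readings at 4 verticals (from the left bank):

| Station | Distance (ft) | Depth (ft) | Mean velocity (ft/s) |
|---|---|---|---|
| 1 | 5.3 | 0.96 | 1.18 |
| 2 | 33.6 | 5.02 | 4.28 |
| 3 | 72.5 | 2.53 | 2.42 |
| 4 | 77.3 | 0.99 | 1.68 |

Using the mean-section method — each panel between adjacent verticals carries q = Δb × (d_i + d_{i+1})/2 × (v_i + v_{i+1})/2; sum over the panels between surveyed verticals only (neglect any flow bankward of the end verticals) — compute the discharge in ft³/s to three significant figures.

Panel 1-2: Δb = 28.3 ft, d̄ = (0.96+5.02)/2 = 2.99, v̄ = (1.18+4.28)/2 = 2.73 → q = 28.3×2.99×2.73 = 231.0 ft³/s
Panel 2-3: Δb = 38.9 ft, d̄ = (5.02+2.53)/2 = 3.775, v̄ = (4.28+2.42)/2 = 3.35 → q = 38.9×3.775×3.35 = 491.9 ft³/s
Panel 3-4: Δb = 4.8 ft, d̄ = (2.53+0.99)/2 = 1.76, v̄ = (2.42+1.68)/2 = 2.05 → q = 4.8×1.76×2.05 = 17.32 ft³/s
Q = Σ q = 740.3 ft³/s

740 ft³/s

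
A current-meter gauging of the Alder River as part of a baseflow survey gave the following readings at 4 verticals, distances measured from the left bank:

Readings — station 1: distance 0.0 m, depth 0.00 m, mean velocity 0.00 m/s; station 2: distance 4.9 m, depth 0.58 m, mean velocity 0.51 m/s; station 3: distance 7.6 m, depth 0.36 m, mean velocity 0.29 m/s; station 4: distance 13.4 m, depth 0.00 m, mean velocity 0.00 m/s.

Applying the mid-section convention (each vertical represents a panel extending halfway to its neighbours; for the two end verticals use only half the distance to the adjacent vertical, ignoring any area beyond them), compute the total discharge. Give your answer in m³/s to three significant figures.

w_2 = (7.6 − 0.0)/2 = 3.8 m; q_2 = 0.51 × 0.58 × 3.8 = 1.124 m³/s
w_3 = (13.4 − 4.9)/2 = 4.25 m; q_3 = 0.29 × 0.36 × 4.25 = 0.4437 m³/s
Stations 1, 4 contribute zero (depth or velocity is 0).
Q = Σ qᵢ = 1.568 m³/s

1.57 m³/s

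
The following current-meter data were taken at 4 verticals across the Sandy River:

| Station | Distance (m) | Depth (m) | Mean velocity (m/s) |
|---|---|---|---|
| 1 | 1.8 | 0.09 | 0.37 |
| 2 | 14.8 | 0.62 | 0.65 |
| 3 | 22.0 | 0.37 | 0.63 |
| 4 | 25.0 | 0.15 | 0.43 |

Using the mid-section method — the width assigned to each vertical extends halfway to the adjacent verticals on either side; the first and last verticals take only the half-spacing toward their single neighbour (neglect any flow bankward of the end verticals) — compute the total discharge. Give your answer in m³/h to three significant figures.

20100 m³/h

w_1 = (14.8 − 1.8)/2 = 6.5 m; q_1 = 0.37 × 0.09 × 6.5 = 0.2165 m³/s
w_2 = (22.0 − 1.8)/2 = 10.1 m; q_2 = 0.65 × 0.62 × 10.1 = 4.070 m³/s
w_3 = (25.0 − 14.8)/2 = 5.1 m; q_3 = 0.63 × 0.37 × 5.1 = 1.189 m³/s
w_4 = (25.0 − 22.0)/2 = 1.5 m; q_4 = 0.43 × 0.15 × 1.5 = 0.09675 m³/s
Q = Σ qᵢ = 5.572 m³/s
= 5.572 × 3600 = 20060 m³/h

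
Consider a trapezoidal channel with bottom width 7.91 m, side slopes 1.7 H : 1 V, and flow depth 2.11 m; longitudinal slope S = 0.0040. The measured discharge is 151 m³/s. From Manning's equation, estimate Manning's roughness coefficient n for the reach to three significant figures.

0.0133

A = (b + z·y)·y = (7.91 + 1.7×2.11)×2.11 = 24.26 m²
P = b + 2y√(1+z²) = 7.91 + 2×2.11×√(1+1.7²) = 16.23 m
R = A/P = 24.26/16.23 = 1.494 m
n = (1/Q)·A·R^(2/3)·S^(1/2) = (1/151) × 24.26 × 1.307 × 0.06325 = 0.01328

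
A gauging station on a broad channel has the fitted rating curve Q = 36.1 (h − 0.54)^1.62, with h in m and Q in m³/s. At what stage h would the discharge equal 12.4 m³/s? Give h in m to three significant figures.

1.06 m

h − h₀ = (Q/C)^(1/b) = (12.4/36.1)^(1/1.62) = 0.5170 m
h = 0.54 + 0.5170 = 1.057 m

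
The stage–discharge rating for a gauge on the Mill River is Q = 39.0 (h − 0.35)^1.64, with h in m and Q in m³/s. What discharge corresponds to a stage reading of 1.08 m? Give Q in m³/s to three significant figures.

Q = 39.0 × (1.08 − 0.35)^1.64 = 39.0 × 0.73^1.64 = 23.28 m³/s

23.3 m³/s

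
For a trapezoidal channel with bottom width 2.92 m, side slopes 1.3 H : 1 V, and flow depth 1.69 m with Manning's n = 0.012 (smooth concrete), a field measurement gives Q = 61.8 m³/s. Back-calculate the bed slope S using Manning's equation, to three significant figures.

A = (b + z·y)·y = (2.92 + 1.3×1.69)×1.69 = 8.648 m²
P = b + 2y√(1+z²) = 2.92 + 2×1.69×√(1+1.3²) = 8.464 m
R = A/P = 8.648/8.464 = 1.022 m
S = (Q·n / (1·A·R^(2/3)))² = (61.8×0.012 / (1×8.648×1.014))² = 0.007146

0.00715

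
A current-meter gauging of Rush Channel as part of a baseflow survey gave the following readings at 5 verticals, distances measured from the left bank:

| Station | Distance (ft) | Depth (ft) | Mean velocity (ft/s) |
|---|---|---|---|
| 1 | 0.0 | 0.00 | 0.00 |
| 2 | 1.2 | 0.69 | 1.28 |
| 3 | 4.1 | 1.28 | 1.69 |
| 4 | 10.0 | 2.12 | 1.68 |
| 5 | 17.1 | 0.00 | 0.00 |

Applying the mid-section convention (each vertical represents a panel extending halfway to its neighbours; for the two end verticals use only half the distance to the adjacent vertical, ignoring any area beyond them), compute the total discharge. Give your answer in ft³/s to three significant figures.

w_2 = (4.1 − 0.0)/2 = 2.05 ft; q_2 = 1.28 × 0.69 × 2.05 = 1.811 ft³/s
w_3 = (10.0 − 1.2)/2 = 4.4 ft; q_3 = 1.69 × 1.28 × 4.4 = 9.518 ft³/s
w_4 = (17.1 − 4.1)/2 = 6.5 ft; q_4 = 1.68 × 2.12 × 6.5 = 23.15 ft³/s
Stations 1, 5 contribute zero (depth or velocity is 0).
Q = Σ qᵢ = 34.48 ft³/s

34.5 ft³/s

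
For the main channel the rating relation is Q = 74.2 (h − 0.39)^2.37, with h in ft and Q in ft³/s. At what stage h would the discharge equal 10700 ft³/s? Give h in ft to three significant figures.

8.54 ft

h − h₀ = (Q/C)^(1/b) = (10700/74.2)^(1/2.37) = 8.146 ft
h = 0.39 + 8.146 = 8.536 ft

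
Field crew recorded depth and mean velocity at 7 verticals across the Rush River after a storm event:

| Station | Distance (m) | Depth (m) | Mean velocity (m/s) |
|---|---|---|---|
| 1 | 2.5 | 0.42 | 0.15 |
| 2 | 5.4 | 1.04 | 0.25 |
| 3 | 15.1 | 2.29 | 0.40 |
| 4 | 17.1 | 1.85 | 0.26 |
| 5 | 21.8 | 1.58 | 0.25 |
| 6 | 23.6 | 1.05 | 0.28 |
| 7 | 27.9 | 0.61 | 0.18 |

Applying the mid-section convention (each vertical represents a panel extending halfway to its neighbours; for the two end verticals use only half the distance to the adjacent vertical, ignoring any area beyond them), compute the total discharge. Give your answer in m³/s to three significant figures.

11.1 m³/s

w_1 = (5.4 − 2.5)/2 = 1.45 m; q_1 = 0.15 × 0.42 × 1.45 = 0.09135 m³/s
w_2 = (15.1 − 2.5)/2 = 6.3 m; q_2 = 0.25 × 1.04 × 6.3 = 1.638 m³/s
w_3 = (17.1 − 5.4)/2 = 5.85 m; q_3 = 0.40 × 2.29 × 5.85 = 5.359 m³/s
w_4 = (21.8 − 15.1)/2 = 3.35 m; q_4 = 0.26 × 1.85 × 3.35 = 1.611 m³/s
w_5 = (23.6 − 17.1)/2 = 3.25 m; q_5 = 0.25 × 1.58 × 3.25 = 1.284 m³/s
w_6 = (27.9 − 21.8)/2 = 3.05 m; q_6 = 0.28 × 1.05 × 3.05 = 0.8967 m³/s
w_7 = (27.9 − 23.6)/2 = 2.15 m; q_7 = 0.18 × 0.61 × 2.15 = 0.2361 m³/s
Q = Σ qᵢ = 11.12 m³/s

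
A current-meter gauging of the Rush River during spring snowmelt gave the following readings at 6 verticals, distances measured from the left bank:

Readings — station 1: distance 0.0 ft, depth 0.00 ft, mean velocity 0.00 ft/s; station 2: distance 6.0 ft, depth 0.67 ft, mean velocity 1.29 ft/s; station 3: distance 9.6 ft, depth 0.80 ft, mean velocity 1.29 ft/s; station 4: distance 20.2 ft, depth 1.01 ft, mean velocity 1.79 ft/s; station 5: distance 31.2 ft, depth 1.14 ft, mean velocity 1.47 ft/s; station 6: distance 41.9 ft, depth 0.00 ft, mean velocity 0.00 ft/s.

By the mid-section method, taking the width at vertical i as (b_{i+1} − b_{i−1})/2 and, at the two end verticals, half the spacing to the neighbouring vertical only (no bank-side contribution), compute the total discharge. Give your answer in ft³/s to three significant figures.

49.2 ft³/s

w_2 = (9.6 − 0.0)/2 = 4.8 ft; q_2 = 1.29 × 0.67 × 4.8 = 4.149 ft³/s
w_3 = (20.2 − 6.0)/2 = 7.1 ft; q_3 = 1.29 × 0.80 × 7.1 = 7.327 ft³/s
w_4 = (31.2 − 9.6)/2 = 10.8 ft; q_4 = 1.79 × 1.01 × 10.8 = 19.53 ft³/s
w_5 = (41.9 − 20.2)/2 = 10.85 ft; q_5 = 1.47 × 1.14 × 10.85 = 18.18 ft³/s
Stations 1, 6 contribute zero (depth or velocity is 0).
Q = Σ qᵢ = 49.18 ft³/s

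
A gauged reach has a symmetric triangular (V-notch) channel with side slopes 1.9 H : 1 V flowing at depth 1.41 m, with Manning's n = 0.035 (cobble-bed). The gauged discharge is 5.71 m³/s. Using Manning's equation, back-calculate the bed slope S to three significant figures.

A = z·y² = 1.9×1.41² = 3.777 m²
P = 2y√(1+z²) = 2×1.41×√(1+1.9²) = 6.055 m
R = A/P = 3.777/6.055 = 0.6239 m
S = (Q·n / (1·A·R^(2/3)))² = (5.71×0.035 / (1×3.777×0.7301))² = 0.005251

0.00525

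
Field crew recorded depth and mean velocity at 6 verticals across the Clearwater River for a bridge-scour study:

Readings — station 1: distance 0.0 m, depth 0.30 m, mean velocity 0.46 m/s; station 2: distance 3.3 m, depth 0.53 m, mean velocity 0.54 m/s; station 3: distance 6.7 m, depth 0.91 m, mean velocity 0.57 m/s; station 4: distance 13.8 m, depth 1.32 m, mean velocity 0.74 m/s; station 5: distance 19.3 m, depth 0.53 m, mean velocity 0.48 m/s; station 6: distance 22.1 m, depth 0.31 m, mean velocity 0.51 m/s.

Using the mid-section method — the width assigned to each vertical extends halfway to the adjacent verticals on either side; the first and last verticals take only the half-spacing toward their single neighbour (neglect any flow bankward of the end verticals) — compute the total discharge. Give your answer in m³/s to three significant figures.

11.3 m³/s

w_1 = (3.3 − 0.0)/2 = 1.65 m; q_1 = 0.46 × 0.30 × 1.65 = 0.2277 m³/s
w_2 = (6.7 − 0.0)/2 = 3.35 m; q_2 = 0.54 × 0.53 × 3.35 = 0.9588 m³/s
w_3 = (13.8 − 3.3)/2 = 5.25 m; q_3 = 0.57 × 0.91 × 5.25 = 2.723 m³/s
w_4 = (19.3 − 6.7)/2 = 6.3 m; q_4 = 0.74 × 1.32 × 6.3 = 6.154 m³/s
w_5 = (22.1 − 13.8)/2 = 4.15 m; q_5 = 0.48 × 0.53 × 4.15 = 1.056 m³/s
w_6 = (22.1 − 19.3)/2 = 1.4 m; q_6 = 0.51 × 0.31 × 1.4 = 0.2213 m³/s
Q = Σ qᵢ = 11.34 m³/s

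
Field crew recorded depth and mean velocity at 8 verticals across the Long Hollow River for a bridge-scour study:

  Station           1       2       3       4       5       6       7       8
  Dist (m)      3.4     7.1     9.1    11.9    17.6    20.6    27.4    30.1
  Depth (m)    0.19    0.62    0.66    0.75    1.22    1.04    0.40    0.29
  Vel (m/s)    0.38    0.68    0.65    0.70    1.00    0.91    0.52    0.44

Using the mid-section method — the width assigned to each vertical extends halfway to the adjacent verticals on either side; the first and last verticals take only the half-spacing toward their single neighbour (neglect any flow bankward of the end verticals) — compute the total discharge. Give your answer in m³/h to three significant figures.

56500 m³/h

w_1 = (7.1 − 3.4)/2 = 1.85 m; q_1 = 0.38 × 0.19 × 1.85 = 0.1336 m³/s
w_2 = (9.1 − 3.4)/2 = 2.85 m; q_2 = 0.68 × 0.62 × 2.85 = 1.202 m³/s
w_3 = (11.9 − 7.1)/2 = 2.4 m; q_3 = 0.65 × 0.66 × 2.4 = 1.030 m³/s
w_4 = (17.6 − 9.1)/2 = 4.25 m; q_4 = 0.70 × 0.75 × 4.25 = 2.231 m³/s
w_5 = (20.6 − 11.9)/2 = 4.35 m; q_5 = 1.00 × 1.22 × 4.35 = 5.307 m³/s
w_6 = (27.4 − 17.6)/2 = 4.9 m; q_6 = 0.91 × 1.04 × 4.9 = 4.637 m³/s
w_7 = (30.1 − 20.6)/2 = 4.75 m; q_7 = 0.52 × 0.40 × 4.75 = 0.9880 m³/s
w_8 = (30.1 − 27.4)/2 = 1.35 m; q_8 = 0.44 × 0.29 × 1.35 = 0.1723 m³/s
Q = Σ qᵢ = 15.70 m³/s
= 15.70 × 3600 = 56520 m³/h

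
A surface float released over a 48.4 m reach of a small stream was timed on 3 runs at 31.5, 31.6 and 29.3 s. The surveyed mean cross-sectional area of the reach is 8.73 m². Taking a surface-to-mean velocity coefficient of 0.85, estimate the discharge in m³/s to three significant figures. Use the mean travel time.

t̄ = (31.5 + 31.6 + 29.3) / 3 = 30.8 s
v_surface = L / t̄ = 48.4 / 30.8 = 1.571 m/s
v_mean = 0.85 × 1.571 = 1.336 m/s
Q = A × v_mean = 8.73 × 1.336 = 11.66 m³/s

11.7 m³/s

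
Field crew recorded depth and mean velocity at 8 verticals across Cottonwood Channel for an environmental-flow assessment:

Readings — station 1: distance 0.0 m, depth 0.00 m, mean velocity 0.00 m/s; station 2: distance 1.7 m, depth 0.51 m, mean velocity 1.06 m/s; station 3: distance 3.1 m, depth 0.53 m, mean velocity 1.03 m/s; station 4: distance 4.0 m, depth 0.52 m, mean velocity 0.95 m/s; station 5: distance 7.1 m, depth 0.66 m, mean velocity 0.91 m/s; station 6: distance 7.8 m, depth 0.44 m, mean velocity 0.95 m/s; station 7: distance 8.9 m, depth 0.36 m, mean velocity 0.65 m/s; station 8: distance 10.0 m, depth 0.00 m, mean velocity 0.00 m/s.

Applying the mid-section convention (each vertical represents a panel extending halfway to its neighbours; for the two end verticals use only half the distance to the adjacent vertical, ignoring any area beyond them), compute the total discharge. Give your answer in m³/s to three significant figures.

w_2 = (3.1 − 0.0)/2 = 1.55 m; q_2 = 1.06 × 0.51 × 1.55 = 0.8379 m³/s
w_3 = (4.0 − 1.7)/2 = 1.15 m; q_3 = 1.03 × 0.53 × 1.15 = 0.6278 m³/s
w_4 = (7.1 − 3.1)/2 = 2 m; q_4 = 0.95 × 0.52 × 2 = 0.9880 m³/s
w_5 = (7.8 − 4.0)/2 = 1.9 m; q_5 = 0.91 × 0.66 × 1.9 = 1.141 m³/s
w_6 = (8.9 − 7.1)/2 = 0.9 m; q_6 = 0.95 × 0.44 × 0.9 = 0.3762 m³/s
w_7 = (10.0 − 7.8)/2 = 1.1 m; q_7 = 0.65 × 0.36 × 1.1 = 0.2574 m³/s
Stations 1, 8 contribute zero (depth or velocity is 0).
Q = Σ qᵢ = 4.228 m³/s

4.23 m³/s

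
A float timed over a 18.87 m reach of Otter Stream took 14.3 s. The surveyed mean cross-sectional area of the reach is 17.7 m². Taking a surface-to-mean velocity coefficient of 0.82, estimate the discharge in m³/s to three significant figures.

v_surface = L / t̄ = 18.87 / 14.3 = 1.320 m/s
v_mean = 0.82 × 1.320 = 1.082 m/s
Q = A × v_mean = 17.7 × 1.082 = 19.15 m³/s

19.2 m³/s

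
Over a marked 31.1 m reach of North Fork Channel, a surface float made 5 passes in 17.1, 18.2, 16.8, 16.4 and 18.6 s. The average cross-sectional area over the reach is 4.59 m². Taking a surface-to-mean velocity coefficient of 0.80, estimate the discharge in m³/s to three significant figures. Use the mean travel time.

t̄ = (17.1 + 18.2 + 16.8 + 16.4 + 18.6) / 5 = 17.42 s
v_surface = L / t̄ = 31.1 / 17.42 = 1.785 m/s
v_mean = 0.80 × 1.785 = 1.428 m/s
Q = A × v_mean = 4.59 × 1.428 = 6.556 m³/s

6.56 m³/s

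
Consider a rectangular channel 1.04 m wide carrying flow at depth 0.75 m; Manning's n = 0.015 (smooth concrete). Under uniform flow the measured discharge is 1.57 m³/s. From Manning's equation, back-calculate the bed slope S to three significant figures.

0.00440

A = b·y = 1.04 × 0.75 = 0.7800 m²
P = b + 2y = 1.04 + 2×0.75 = 2.540 m
R = A/P = 0.7800/2.540 = 0.3071 m
S = (Q·n / (1·A·R^(2/3)))² = (1.57×0.015 / (1×0.7800×0.4552))² = 0.004400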